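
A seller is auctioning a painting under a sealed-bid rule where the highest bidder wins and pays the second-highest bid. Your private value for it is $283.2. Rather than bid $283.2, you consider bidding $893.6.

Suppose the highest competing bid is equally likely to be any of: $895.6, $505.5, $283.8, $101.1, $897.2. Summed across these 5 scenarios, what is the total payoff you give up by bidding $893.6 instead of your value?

$222.9

The deviation costs you only when the competing bid falls strictly between $283.2 and $893.6; elsewhere both bids give the same outcome.
$895.6: outcomes coincide → loss $0.
$505.5: truthful payoff $0, deviation payoff −$222.3 → loss $222.3.
$283.8: truthful payoff $0, deviation payoff −$0.6 → loss $0.6.
$101.1: outcomes coincide → loss $0.
$897.2: outcomes coincide → loss $0.
Total loss = $222.3 + $0.6 = $222.9.
Because the price is fixed by the runner-up's bid, deviating from your value can only change a good outcome into a bad one — never the reverse.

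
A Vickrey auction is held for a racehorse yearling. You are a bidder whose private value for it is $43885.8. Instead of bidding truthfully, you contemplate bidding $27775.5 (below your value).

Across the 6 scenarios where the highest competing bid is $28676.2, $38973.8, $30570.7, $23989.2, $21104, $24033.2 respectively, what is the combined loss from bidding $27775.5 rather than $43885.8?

The deviation costs you only when the competing bid falls strictly between $27775.5 and $43885.8; elsewhere both bids give the same outcome.
$28676.2: truthful payoff $15209.6, deviation payoff $0 → loss $15209.6.
$38973.8: truthful payoff $4912, deviation payoff $0 → loss $4912.
$30570.7: truthful payoff $13315.1, deviation payoff $0 → loss $13315.1.
$23989.2: outcomes coincide → loss $0.
$21104: outcomes coincide → loss $0.
$24033.2: outcomes coincide → loss $0.
Total loss = $15209.6 + $4912 + $13315.1 = $33436.7.

$33436.7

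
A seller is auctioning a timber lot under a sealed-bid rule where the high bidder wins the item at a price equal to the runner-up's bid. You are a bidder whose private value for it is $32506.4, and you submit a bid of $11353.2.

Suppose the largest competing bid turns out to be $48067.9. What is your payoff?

$0

Your bid $11353.2 is below the highest competing bid $48067.9, so you lose.
A losing bidder pays nothing and receives nothing: payoff = $0.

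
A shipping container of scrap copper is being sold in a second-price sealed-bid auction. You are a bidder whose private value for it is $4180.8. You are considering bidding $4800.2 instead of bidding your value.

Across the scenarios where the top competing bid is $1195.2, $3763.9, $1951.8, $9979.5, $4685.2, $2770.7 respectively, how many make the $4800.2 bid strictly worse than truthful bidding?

1

The deviation hurts exactly when the highest competing bid lies strictly between $4180.8 and $4800.2 — overbidding then wins at a price above your value.
$1195.2: below both → same outcome either way.
$3763.9: below both → same outcome either way.
$1951.8: below both → same outcome either way.
$9979.5: above both → same outcome either way.
$4685.2: inside the interval → strictly worse (loss $504.4).
$2770.7: below both → same outcome either way.
Count: 1.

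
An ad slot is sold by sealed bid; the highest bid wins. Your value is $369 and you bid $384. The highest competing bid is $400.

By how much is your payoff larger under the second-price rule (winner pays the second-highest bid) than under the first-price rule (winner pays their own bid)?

Your bid $384 is below $400, so you lose under either rule.
Payoff is $0 in both cases; difference = $0.

$0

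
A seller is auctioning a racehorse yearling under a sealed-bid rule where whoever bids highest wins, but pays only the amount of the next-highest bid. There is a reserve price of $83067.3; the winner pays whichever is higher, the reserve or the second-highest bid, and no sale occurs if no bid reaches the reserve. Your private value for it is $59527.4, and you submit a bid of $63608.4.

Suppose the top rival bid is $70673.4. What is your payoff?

Your bid $63608.4 is below the highest competing bid $70673.4, so you lose. Payoff $0.

$0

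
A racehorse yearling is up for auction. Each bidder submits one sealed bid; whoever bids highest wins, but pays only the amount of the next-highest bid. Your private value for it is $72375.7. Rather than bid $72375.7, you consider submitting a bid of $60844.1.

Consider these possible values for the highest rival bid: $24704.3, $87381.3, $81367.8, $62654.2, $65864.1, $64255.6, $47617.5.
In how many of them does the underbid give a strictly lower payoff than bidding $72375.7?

The deviation hurts exactly when the highest competing bid lies strictly between $60844.1 and $72375.7 — underbidding then forfeits a profitable win.
$24704.3: below both → same outcome either way.
$87381.3: above both → same outcome either way.
$81367.8: above both → same outcome either way.
$62654.2: inside the interval → strictly worse (loss $9721.5).
$65864.1: inside the interval → strictly worse (loss $6511.6).
$64255.6: inside the interval → strictly worse (loss $8120.1).
$47617.5: below both → same outcome either way.
Count: 3.

3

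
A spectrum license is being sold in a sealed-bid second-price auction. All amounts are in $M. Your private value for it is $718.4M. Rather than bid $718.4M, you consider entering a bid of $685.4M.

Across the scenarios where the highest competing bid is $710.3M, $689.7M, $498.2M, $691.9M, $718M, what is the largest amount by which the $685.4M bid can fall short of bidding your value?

$28.7M

$710.3M: truthful gives $8.1M, deviation gives $0M → loss $8.1M.
$689.7M: truthful gives $28.7M, deviation gives $0M → loss $28.7M.
$498.2M: same outcome either way → loss $0M.
$691.9M: truthful gives $26.5M, deviation gives $0M → loss $26.5M.
$718M: truthful gives $0.4M, deviation gives $0M → loss $0.4M.
Maximum loss: $28.7M.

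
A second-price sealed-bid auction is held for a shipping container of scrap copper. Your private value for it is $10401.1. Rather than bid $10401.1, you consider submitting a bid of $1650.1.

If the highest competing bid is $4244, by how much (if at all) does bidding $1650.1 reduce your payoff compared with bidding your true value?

Bidding your value $10401.1: you win (since $10401.1 > $4244) and pay $4244. Payoff $6157.1.
Bidding $1650.1: you lose. Payoff $0.
The competing bid $4244 lies between your shaded bid and your value, so underbidding forfeits an item you could have won at a profitable price.
Loss from deviating = $6157.1 − ($0) = $6157.1.
Because the price is fixed by the runner-up's bid, deviating from your value can only change a good outcome into a bad one — never the reverse.

$6157.1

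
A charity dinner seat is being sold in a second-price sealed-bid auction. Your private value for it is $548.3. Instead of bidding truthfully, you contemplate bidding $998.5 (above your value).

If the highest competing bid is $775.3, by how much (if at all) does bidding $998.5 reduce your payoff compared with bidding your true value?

Bidding your value $548.3: you lose (since $548.3 < $775.3). Payoff $0.
Bidding $998.5: you win and pay $775.3. Payoff $548.3 − $775.3 = −$227.
The competing bid $775.3 lies between your value and your inflated bid, so overbidding wins an item priced above your value.
Loss from deviating = $0 − (−$227) = $227.

$227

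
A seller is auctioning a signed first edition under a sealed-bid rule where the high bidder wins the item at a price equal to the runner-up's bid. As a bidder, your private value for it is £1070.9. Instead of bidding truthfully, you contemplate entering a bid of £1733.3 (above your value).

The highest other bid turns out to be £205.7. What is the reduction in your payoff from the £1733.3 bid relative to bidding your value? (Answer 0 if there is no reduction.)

Bidding your value £1070.9: you win (since £1070.9 > £205.7) and pay £205.7. Payoff £865.2.
Bidding £1733.3: you win and pay £205.7. Payoff £1070.9 − £205.7 = £865.2.
Difference = £865.2 − £865.2 = £0; both bids lead to the same outcome because the competing bid is below both your value and your alternative bid.

£0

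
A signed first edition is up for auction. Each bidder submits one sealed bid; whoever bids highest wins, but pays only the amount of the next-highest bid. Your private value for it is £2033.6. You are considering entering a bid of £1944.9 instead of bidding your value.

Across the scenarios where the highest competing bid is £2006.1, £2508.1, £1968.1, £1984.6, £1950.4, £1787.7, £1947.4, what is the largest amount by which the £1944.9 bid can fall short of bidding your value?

£86.2

£2006.1: truthful gives £27.5, deviation gives £0 → loss £27.5.
£2508.1: same outcome either way → loss £0.
£1968.1: truthful gives £65.5, deviation gives £0 → loss £65.5.
£1984.6: truthful gives £49, deviation gives £0 → loss £49.
£1950.4: truthful gives £83.2, deviation gives £0 → loss £83.2.
£1787.7: same outcome either way → loss £0.
£1947.4: truthful gives £86.2, deviation gives £0 → loss £86.2.
Maximum loss: £86.2.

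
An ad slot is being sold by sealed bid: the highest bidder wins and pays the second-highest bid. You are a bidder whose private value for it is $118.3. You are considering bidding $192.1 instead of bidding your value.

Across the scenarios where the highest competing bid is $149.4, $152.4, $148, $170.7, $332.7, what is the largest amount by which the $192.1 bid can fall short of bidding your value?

$149.4: truthful gives $0, deviation gives −$31.1 → loss $31.1.
$152.4: truthful gives $0, deviation gives −$34.1 → loss $34.1.
$148: truthful gives $0, deviation gives −$29.7 → loss $29.7.
$170.7: truthful gives $0, deviation gives −$52.4 → loss $52.4.
$332.7: same outcome either way → loss $0.
Maximum loss: $52.4.

$52.4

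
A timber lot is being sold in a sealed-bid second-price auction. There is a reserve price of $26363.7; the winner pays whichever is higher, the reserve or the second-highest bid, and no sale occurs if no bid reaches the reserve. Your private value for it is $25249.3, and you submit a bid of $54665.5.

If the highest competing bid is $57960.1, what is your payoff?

$0

Your bid $54665.5 is below the highest competing bid $57960.1, so you lose. Payoff $0.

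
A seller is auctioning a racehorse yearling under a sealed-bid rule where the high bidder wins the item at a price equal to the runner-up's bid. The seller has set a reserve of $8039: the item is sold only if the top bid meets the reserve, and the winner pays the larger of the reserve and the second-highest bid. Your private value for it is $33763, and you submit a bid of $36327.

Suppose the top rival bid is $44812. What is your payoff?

Your bid $36327 is below the highest competing bid $44812, so you lose. Payoff $0.

$0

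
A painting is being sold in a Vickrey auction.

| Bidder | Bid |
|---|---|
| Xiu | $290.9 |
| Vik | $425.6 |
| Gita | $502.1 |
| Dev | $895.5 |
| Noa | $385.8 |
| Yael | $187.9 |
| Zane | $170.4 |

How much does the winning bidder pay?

Highest bid: Dev at $895.5, so Dev wins.
Second-highest bid: Gita at $502.1 — that is the price the winner pays.

$502.1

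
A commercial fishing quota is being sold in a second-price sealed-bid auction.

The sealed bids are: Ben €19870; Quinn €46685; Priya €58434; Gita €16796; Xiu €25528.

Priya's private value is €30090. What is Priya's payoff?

Highest bid: Priya at €58434, so Priya wins.
Second-highest bid: Quinn at €46685 — that is the price the winner pays.
Priya's payoff = value − price = €30090 − €46685 = −€16595.

−€16595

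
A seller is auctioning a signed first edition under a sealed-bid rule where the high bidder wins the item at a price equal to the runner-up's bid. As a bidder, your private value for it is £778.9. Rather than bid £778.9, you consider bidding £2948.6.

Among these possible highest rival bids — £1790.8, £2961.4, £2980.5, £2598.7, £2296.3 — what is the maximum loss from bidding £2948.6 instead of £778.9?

£1819.8

£1790.8: truthful gives £0, deviation gives −£1011.9 → loss £1011.9.
£2961.4: same outcome either way → loss £0.
£2980.5: same outcome either way → loss £0.
£2598.7: truthful gives £0, deviation gives −£1819.8 → loss £1819.8.
£2296.3: truthful gives £0, deviation gives −£1517.4 → loss £1517.4.
Maximum loss: £1819.8.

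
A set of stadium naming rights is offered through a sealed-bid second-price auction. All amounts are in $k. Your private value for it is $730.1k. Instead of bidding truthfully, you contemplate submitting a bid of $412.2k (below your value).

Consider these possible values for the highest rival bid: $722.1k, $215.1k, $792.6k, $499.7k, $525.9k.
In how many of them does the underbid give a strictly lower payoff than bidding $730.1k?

The deviation hurts exactly when the highest competing bid lies strictly between $412.2k and $730.1k — underbidding then forfeits a profitable win.
$722.1k: inside the interval → strictly worse (loss $8k).
$215.1k: below both → same outcome either way.
$792.6k: above both → same outcome either way.
$499.7k: inside the interval → strictly worse (loss $230.4k).
$525.9k: inside the interval → strictly worse (loss $204.2k).
Count: 3.

3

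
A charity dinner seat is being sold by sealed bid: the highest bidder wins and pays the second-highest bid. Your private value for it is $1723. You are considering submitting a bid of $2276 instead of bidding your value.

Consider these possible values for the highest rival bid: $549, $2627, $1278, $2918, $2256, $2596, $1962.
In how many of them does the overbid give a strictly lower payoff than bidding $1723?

2

The deviation hurts exactly when the highest competing bid lies strictly between $1723 and $2276 — overbidding then wins at a price above your value.
$549: below both → same outcome either way.
$2627: above both → same outcome either way.
$1278: below both → same outcome either way.
$2918: above both → same outcome either way.
$2256: inside the interval → strictly worse (loss $533).
$2596: above both → same outcome either way.
$1962: inside the interval → strictly worse (loss $239).
Count: 2.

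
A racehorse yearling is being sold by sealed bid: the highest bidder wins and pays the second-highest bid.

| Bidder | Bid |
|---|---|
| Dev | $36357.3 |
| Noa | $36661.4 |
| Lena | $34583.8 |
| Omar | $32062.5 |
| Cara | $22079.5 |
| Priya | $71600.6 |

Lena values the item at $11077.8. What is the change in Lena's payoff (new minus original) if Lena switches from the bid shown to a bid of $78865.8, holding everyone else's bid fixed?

−$60522.8

The highest bid among the other bidders is $71600.6; Lena's bid doesn't change that.
Original bid $34583.8: Lena is not highest (top rival bid is $71600.6); payoff $0.
Alternative bid $78865.8: Lena is highest, pays the top rival bid $71600.6; payoff $11077.8 − $71600.6 = −$60522.8.
Change in payoff = −$60522.8 − ($0) = −$60522.8.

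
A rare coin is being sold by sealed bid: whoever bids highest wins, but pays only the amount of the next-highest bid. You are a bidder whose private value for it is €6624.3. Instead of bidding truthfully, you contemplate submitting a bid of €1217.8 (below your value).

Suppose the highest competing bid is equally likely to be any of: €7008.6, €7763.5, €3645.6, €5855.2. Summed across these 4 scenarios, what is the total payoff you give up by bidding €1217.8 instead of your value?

The deviation costs you only when the competing bid falls strictly between €1217.8 and €6624.3; elsewhere both bids give the same outcome.
€7008.6: outcomes coincide → loss €0.
€7763.5: outcomes coincide → loss €0.
€3645.6: truthful payoff €2978.7, deviation payoff €0 → loss €2978.7.
€5855.2: truthful payoff €769.1, deviation payoff €0 → loss €769.1.
Total loss = €2978.7 + €769.1 = €3747.8.

€3747.8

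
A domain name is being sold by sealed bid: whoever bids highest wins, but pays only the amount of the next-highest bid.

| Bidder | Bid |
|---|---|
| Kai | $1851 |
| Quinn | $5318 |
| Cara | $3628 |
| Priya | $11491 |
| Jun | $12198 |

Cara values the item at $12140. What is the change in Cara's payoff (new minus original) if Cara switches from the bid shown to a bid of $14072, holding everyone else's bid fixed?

−$58

The highest bid among the other bidders is $12198; Cara's bid doesn't change that.
Original bid $3628: Cara is not highest (top rival bid is $12198); payoff $0.
Alternative bid $14072: Cara is highest, pays the top rival bid $12198; payoff $12140 − $12198 = −$58.
Change in payoff = −$58 − ($0) = −$58.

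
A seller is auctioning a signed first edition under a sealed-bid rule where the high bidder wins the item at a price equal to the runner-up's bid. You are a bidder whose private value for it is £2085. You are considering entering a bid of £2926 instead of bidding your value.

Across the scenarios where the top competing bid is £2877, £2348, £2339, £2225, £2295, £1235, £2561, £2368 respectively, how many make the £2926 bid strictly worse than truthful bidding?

The deviation hurts exactly when the highest competing bid lies strictly between £2085 and £2926 — overbidding then wins at a price above your value.
£2877: inside the interval → strictly worse (loss £792).
£2348: inside the interval → strictly worse (loss £263).
£2339: inside the interval → strictly worse (loss £254).
£2225: inside the interval → strictly worse (loss £140).
£2295: inside the interval → strictly worse (loss £210).
£1235: below both → same outcome either way.
£2561: inside the interval → strictly worse (loss £476).
£2368: inside the interval → strictly worse (loss £283).
Count: 7.

7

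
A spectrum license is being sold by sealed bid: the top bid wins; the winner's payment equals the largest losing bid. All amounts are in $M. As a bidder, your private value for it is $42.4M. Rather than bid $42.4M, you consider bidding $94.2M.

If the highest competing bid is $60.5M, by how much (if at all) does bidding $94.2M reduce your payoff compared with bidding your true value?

Bidding your value $42.4M: you lose (since $42.4M < $60.5M). Payoff $0M.
Bidding $94.2M: you win and pay $60.5M. Payoff $42.4M − $60.5M = −$18.1M.
The competing bid $60.5M lies between your value and your inflated bid, so overbidding wins an item priced above your value.
Loss from deviating = $0M − (−$18.1M) = $18.1M.

$18.1M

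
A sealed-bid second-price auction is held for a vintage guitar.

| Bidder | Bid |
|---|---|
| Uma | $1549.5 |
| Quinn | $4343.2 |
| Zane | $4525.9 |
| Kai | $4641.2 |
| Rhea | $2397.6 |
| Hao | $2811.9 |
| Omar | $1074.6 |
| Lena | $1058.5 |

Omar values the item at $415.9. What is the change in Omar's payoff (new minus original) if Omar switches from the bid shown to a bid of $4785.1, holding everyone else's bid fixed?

The highest bid among the other bidders is $4641.2; Omar's bid doesn't change that.
Original bid $1074.6: Omar is not highest (top rival bid is $4641.2); payoff $0.
Alternative bid $4785.1: Omar is highest, pays the top rival bid $4641.2; payoff $415.9 − $4641.2 = −$4225.3.
Change in payoff = −$4225.3 − ($0) = −$4225.3.

−$4225.3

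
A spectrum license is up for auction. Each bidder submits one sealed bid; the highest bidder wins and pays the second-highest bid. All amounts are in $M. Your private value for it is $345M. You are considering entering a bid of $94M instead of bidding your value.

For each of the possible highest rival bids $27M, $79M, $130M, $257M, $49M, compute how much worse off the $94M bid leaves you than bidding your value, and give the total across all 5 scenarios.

The deviation costs you only when the competing bid falls strictly between $94M and $345M; elsewhere both bids give the same outcome.
$27M: outcomes coincide → loss $0M.
$79M: outcomes coincide → loss $0M.
$130M: truthful payoff $215M, deviation payoff $0M → loss $215M.
$257M: truthful payoff $88M, deviation payoff $0M → loss $88M.
$49M: outcomes coincide → loss $0M.
Total loss = $215M + $88M = $303M.

$303M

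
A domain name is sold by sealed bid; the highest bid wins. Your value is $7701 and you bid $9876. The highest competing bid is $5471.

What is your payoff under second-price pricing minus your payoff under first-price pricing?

You have the highest bid, so you win under either rule.
Second-price: pay $5471 → payoff $2230.
First-price: pay your own bid $9876 → payoff −$2175.
Difference = $2230 − (−$2175) = $4405.

$4405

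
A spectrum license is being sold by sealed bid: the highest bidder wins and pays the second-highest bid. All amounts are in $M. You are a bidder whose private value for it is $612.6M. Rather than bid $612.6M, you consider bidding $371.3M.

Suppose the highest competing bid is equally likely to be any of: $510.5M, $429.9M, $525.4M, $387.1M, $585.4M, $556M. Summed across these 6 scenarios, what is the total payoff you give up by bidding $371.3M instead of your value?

The deviation costs you only when the competing bid falls strictly between $371.3M and $612.6M; elsewhere both bids give the same outcome.
$510.5M: truthful payoff $102.1M, deviation payoff $0M → loss $102.1M.
$429.9M: truthful payoff $182.7M, deviation payoff $0M → loss $182.7M.
$525.4M: truthful payoff $87.2M, deviation payoff $0M → loss $87.2M.
$387.1M: truthful payoff $225.5M, deviation payoff $0M → loss $225.5M.
$585.4M: truthful payoff $27.2M, deviation payoff $0M → loss $27.2M.
$556M: truthful payoff $56.6M, deviation payoff $0M → loss $56.6M.
Total loss = $102.1M + $182.7M + $87.2M + $225.5M + $27.2M + $56.6M = $681.3M.
Truthful bidding weakly dominates here: raising your bid can only win items priced above your value, and lowering it can only forfeit items priced below.

$681.3M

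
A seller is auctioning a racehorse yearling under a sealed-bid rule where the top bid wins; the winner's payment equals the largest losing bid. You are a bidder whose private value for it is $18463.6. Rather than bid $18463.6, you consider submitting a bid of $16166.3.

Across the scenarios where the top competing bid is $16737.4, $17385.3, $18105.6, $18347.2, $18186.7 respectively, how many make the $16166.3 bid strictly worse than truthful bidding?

5

The deviation hurts exactly when the highest competing bid lies strictly between $16166.3 and $18463.6 — underbidding then forfeits a profitable win.
$16737.4: inside the interval → strictly worse (loss $1726.2).
$17385.3: inside the interval → strictly worse (loss $1078.3).
$18105.6: inside the interval → strictly worse (loss $358).
$18347.2: inside the interval → strictly worse (loss $116.4).
$18186.7: inside the interval → strictly worse (loss $276.9).
Count: 5.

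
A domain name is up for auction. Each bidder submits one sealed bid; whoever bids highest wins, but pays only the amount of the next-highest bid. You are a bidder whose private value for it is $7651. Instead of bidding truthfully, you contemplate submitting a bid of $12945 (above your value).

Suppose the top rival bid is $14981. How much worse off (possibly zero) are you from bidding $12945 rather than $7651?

Bidding your value $7651: you lose (since $7651 < $14981). Payoff $0.
Bidding $12945: you lose. Payoff $0.
Difference = $0 − $0 = $0; both bids lead to the same outcome because the competing bid is above both your value and your alternative bid.

$0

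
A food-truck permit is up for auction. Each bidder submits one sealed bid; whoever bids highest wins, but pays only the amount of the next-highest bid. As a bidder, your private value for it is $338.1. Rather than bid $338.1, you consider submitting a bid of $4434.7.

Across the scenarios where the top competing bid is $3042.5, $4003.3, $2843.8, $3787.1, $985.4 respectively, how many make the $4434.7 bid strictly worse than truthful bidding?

The deviation hurts exactly when the highest competing bid lies strictly between $338.1 and $4434.7 — overbidding then wins at a price above your value.
$3042.5: inside the interval → strictly worse (loss $2704.4).
$4003.3: inside the interval → strictly worse (loss $3665.2).
$2843.8: inside the interval → strictly worse (loss $2505.7).
$3787.1: inside the interval → strictly worse (loss $3449).
$985.4: inside the interval → strictly worse (loss $647.3).
Count: 5.

5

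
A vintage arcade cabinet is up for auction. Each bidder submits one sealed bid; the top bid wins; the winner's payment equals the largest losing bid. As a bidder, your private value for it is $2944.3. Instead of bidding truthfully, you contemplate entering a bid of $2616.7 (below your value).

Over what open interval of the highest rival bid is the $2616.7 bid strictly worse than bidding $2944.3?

If the competing bid is below $2616.7, both bids win at the same price — no difference.
If it is above $2944.3, both bids lose — no difference.
If it lies strictly between $2616.7 and $2944.3, bidding your value wins at a price below your value (positive payoff) while bidding $2616.7 loses (payoff 0).
So the deviation strictly hurts on the open interval ($2616.7, $2944.3).

($2616.7, $2944.3)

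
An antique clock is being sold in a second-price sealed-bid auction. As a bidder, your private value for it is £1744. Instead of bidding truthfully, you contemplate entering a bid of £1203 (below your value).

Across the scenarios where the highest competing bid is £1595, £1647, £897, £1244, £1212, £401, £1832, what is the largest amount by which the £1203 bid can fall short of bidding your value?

£1595: truthful gives £149, deviation gives £0 → loss £149.
£1647: truthful gives £97, deviation gives £0 → loss £97.
£897: same outcome either way → loss £0.
£1244: truthful gives £500, deviation gives £0 → loss £500.
£1212: truthful gives £532, deviation gives £0 → loss £532.
£401: same outcome either way → loss £0.
£1832: same outcome either way → loss £0.
Maximum loss: £532.

£532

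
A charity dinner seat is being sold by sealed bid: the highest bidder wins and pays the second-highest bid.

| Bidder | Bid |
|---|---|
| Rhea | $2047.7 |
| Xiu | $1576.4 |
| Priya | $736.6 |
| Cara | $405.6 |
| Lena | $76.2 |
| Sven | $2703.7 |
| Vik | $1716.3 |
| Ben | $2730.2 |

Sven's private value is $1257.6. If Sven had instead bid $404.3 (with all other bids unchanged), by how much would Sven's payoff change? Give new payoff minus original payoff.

The highest bid among the other bidders is $2730.2; Sven's bid doesn't change that.
Original bid $2703.7: Sven is not highest (top rival bid is $2730.2); payoff $0.
Alternative bid $404.3: Sven is not highest (top rival bid is $2730.2); payoff $0.
Change in payoff = $0 − ($0) = $0.

$0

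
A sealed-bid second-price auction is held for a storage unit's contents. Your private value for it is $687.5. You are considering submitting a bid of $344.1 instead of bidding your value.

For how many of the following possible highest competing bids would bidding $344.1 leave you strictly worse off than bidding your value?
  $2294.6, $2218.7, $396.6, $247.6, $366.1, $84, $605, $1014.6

The deviation hurts exactly when the highest competing bid lies strictly between $344.1 and $687.5 — underbidding then forfeits a profitable win.
$2294.6: above both → same outcome either way.
$2218.7: above both → same outcome either way.
$396.6: inside the interval → strictly worse (loss $290.9).
$247.6: below both → same outcome either way.
$366.1: inside the interval → strictly worse (loss $321.4).
$84: below both → same outcome either way.
$605: inside the interval → strictly worse (loss $82.5).
$1014.6: above both → same outcome either way.
Count: 3.

3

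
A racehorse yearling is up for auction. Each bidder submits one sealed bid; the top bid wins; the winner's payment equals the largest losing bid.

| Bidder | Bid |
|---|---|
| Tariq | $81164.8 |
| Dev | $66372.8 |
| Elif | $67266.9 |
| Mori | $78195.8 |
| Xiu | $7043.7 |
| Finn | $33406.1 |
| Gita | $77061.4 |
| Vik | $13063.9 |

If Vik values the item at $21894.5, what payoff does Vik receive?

$0

Highest bid: Tariq at $81164.8, so Tariq wins.
Second-highest bid: Mori at $78195.8 — that is the price the winner pays.
Vik did not win, so Vik pays nothing and receives nothing: payoff $0.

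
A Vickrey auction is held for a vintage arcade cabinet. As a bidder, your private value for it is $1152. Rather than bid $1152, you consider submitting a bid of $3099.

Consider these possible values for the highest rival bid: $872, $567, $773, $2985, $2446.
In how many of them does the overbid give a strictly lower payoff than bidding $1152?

2

The deviation hurts exactly when the highest competing bid lies strictly between $1152 and $3099 — overbidding then wins at a price above your value.
$872: below both → same outcome either way.
$567: below both → same outcome either way.
$773: below both → same outcome either way.
$2985: inside the interval → strictly worse (loss $1833).
$2446: inside the interval → strictly worse (loss $1294).
Count: 2.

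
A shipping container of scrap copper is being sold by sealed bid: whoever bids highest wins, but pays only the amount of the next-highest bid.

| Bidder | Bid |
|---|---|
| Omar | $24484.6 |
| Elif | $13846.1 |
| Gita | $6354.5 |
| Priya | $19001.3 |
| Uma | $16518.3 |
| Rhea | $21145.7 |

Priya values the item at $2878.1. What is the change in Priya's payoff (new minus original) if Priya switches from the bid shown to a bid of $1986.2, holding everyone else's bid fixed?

The highest bid among the other bidders is $24484.6; Priya's bid doesn't change that.
Original bid $19001.3: Priya is not highest (top rival bid is $24484.6); payoff $0.
Alternative bid $1986.2: Priya is not highest (top rival bid is $24484.6); payoff $0.
Change in payoff = $0 − ($0) = $0.

$0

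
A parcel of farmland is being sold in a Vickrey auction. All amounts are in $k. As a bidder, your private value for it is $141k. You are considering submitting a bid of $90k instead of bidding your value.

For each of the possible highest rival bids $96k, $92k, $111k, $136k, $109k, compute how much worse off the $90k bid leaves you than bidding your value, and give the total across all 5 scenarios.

The deviation costs you only when the competing bid falls strictly between $90k and $141k; elsewhere both bids give the same outcome.
$96k: truthful payoff $45k, deviation payoff $0k → loss $45k.
$92k: truthful payoff $49k, deviation payoff $0k → loss $49k.
$111k: truthful payoff $30k, deviation payoff $0k → loss $30k.
$136k: truthful payoff $5k, deviation payoff $0k → loss $5k.
$109k: truthful payoff $32k, deviation payoff $0k → loss $32k.
Total loss = $45k + $49k + $30k + $5k + $32k = $161k.
Because the price is fixed by the runner-up's bid, deviating from your value can only change a good outcome into a bad one — never the reverse.

$161k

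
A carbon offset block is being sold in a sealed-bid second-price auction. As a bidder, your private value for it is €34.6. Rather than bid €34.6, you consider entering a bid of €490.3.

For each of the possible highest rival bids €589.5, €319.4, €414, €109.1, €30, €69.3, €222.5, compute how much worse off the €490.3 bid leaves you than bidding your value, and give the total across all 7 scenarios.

The deviation costs you only when the competing bid falls strictly between €34.6 and €490.3; elsewhere both bids give the same outcome.
€589.5: outcomes coincide → loss €0.
€319.4: truthful payoff €0, deviation payoff −€284.8 → loss €284.8.
€414: truthful payoff €0, deviation payoff −€379.4 → loss €379.4.
€109.1: truthful payoff €0, deviation payoff −€74.5 → loss €74.5.
€30: outcomes coincide → loss €0.
€69.3: truthful payoff €0, deviation payoff −€34.7 → loss €34.7.
€222.5: truthful payoff €0, deviation payoff −€187.9 → loss €187.9.
Total loss = €284.8 + €379.4 + €74.5 + €34.7 + €187.9 = €961.3.

€961.3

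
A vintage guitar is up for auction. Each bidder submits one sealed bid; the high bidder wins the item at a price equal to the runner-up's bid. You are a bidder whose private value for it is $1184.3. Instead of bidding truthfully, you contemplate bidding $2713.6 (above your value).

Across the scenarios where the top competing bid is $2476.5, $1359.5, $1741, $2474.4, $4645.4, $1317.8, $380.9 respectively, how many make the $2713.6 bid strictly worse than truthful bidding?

The deviation hurts exactly when the highest competing bid lies strictly between $1184.3 and $2713.6 — overbidding then wins at a price above your value.
$2476.5: inside the interval → strictly worse (loss $1292.2).
$1359.5: inside the interval → strictly worse (loss $175.2).
$1741: inside the interval → strictly worse (loss $556.7).
$2474.4: inside the interval → strictly worse (loss $1290.1).
$4645.4: above both → same outcome either way.
$1317.8: inside the interval → strictly worse (loss $133.5).
$380.9: below both → same outcome either way.
Count: 5.

5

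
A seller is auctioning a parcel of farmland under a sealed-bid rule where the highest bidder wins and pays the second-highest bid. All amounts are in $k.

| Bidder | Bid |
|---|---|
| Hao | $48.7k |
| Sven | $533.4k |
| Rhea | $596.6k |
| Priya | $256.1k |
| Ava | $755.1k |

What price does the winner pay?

Highest bid: Ava at $755.1k, so Ava wins.
Second-highest bid: Rhea at $596.6k — that is the price the winner pays.

$596.6k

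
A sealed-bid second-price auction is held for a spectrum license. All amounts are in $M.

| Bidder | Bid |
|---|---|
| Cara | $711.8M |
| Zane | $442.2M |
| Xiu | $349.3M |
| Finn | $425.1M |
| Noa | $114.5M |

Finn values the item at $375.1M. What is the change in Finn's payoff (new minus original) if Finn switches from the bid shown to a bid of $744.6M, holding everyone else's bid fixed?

−$336.7M

The highest bid among the other bidders is $711.8M; Finn's bid doesn't change that.
Original bid $425.1M: Finn is not highest (top rival bid is $711.8M); payoff $0M.
Alternative bid $744.6M: Finn is highest, pays the top rival bid $711.8M; payoff $375.1M − $711.8M = −$336.7M.
Change in payoff = −$336.7M − ($0M) = −$336.7M.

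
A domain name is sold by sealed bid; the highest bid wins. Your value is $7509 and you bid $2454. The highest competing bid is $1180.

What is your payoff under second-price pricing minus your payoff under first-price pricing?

You have the highest bid, so you win under either rule.
Second-price: pay $1180 → payoff $6329.
First-price: pay your own bid $2454 → payoff $5055.
Difference = $6329 − ($5055) = $1274.

$1274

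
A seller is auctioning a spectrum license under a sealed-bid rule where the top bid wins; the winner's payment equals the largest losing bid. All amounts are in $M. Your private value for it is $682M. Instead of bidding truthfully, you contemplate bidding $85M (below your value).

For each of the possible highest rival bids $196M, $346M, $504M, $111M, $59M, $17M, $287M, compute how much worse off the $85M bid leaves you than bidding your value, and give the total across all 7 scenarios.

The deviation costs you only when the competing bid falls strictly between $85M and $682M; elsewhere both bids give the same outcome.
$196M: truthful payoff $486M, deviation payoff $0M → loss $486M.
$346M: truthful payoff $336M, deviation payoff $0M → loss $336M.
$504M: truthful payoff $178M, deviation payoff $0M → loss $178M.
$111M: truthful payoff $571M, deviation payoff $0M → loss $571M.
$59M: outcomes coincide → loss $0M.
$17M: outcomes coincide → loss $0M.
$287M: truthful payoff $395M, deviation payoff $0M → loss $395M.
Total loss = $486M + $336M + $178M + $571M + $395M = $1966M.

$1966M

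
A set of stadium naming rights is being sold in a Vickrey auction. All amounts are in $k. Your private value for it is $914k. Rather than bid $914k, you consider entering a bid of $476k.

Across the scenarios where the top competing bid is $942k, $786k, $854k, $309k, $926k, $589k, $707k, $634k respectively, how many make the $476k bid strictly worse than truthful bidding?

5

The deviation hurts exactly when the highest competing bid lies strictly between $476k and $914k — underbidding then forfeits a profitable win.
$942k: above both → same outcome either way.
$786k: inside the interval → strictly worse (loss $128k).
$854k: inside the interval → strictly worse (loss $60k).
$309k: below both → same outcome either way.
$926k: above both → same outcome either way.
$589k: inside the interval → strictly worse (loss $325k).
$707k: inside the interval → strictly worse (loss $207k).
$634k: inside the interval → strictly worse (loss $280k).
Count: 5.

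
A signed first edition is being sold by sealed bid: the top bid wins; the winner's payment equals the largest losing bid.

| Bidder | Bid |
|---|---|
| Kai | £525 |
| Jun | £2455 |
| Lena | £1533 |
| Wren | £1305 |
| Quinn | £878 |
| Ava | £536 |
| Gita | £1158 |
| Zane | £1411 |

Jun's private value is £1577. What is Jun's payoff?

£44

Highest bid: Jun at £2455, so Jun wins.
Second-highest bid: Lena at £1533 — that is the price the winner pays.
Jun's payoff = value − price = £1577 − £1533 = £44.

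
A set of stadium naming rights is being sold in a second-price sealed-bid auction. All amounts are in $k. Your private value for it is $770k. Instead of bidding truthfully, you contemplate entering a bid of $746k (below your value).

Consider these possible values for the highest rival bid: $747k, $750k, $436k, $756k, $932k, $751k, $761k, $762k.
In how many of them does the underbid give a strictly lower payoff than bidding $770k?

The deviation hurts exactly when the highest competing bid lies strictly between $746k and $770k — underbidding then forfeits a profitable win.
$747k: inside the interval → strictly worse (loss $23k).
$750k: inside the interval → strictly worse (loss $20k).
$436k: below both → same outcome either way.
$756k: inside the interval → strictly worse (loss $14k).
$932k: above both → same outcome either way.
$751k: inside the interval → strictly worse (loss $19k).
$761k: inside the interval → strictly worse (loss $9k).
$762k: inside the interval → strictly worse (loss $8k).
Count: 6.

6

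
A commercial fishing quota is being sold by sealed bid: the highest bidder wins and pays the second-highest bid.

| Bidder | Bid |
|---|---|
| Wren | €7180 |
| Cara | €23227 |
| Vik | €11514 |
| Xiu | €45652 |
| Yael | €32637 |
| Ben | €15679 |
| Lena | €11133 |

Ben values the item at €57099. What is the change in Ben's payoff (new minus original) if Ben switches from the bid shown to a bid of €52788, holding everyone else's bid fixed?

The highest bid among the other bidders is €45652; Ben's bid doesn't change that.
Original bid €15679: Ben is not highest (top rival bid is €45652); payoff €0.
Alternative bid €52788: Ben is highest, pays the top rival bid €45652; payoff €57099 − €45652 = €11447.
Change in payoff = €11447 − (€0) = €11447.

€11447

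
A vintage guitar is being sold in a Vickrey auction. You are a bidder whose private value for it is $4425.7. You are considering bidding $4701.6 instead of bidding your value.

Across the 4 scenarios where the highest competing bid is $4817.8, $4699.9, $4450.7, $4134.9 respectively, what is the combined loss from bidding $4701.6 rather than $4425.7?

$299.2

The deviation costs you only when the competing bid falls strictly between $4425.7 and $4701.6; elsewhere both bids give the same outcome.
$4817.8: outcomes coincide → loss $0.
$4699.9: truthful payoff $0, deviation payoff −$274.2 → loss $274.2.
$4450.7: truthful payoff $0, deviation payoff −$25 → loss $25.
$4134.9: outcomes coincide → loss $0.
Total loss = $274.2 + $25 = $299.2.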